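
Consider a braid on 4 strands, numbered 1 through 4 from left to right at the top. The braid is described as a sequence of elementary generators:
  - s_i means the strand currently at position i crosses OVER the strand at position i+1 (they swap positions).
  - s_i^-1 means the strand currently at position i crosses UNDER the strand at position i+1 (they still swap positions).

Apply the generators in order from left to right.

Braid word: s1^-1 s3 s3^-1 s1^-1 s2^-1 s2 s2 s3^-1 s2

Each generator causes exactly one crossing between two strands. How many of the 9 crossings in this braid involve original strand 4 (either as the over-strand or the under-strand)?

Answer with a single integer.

Gen 1: crossing 1x2. Involves strand 4? no. Count so far: 0
Gen 2: crossing 3x4. Involves strand 4? yes. Count so far: 1
Gen 3: crossing 4x3. Involves strand 4? yes. Count so far: 2
Gen 4: crossing 2x1. Involves strand 4? no. Count so far: 2
Gen 5: crossing 2x3. Involves strand 4? no. Count so far: 2
Gen 6: crossing 3x2. Involves strand 4? no. Count so far: 2
Gen 7: crossing 2x3. Involves strand 4? no. Count so far: 2
Gen 8: crossing 2x4. Involves strand 4? yes. Count so far: 3
Gen 9: crossing 3x4. Involves strand 4? yes. Count so far: 4

Answer: 4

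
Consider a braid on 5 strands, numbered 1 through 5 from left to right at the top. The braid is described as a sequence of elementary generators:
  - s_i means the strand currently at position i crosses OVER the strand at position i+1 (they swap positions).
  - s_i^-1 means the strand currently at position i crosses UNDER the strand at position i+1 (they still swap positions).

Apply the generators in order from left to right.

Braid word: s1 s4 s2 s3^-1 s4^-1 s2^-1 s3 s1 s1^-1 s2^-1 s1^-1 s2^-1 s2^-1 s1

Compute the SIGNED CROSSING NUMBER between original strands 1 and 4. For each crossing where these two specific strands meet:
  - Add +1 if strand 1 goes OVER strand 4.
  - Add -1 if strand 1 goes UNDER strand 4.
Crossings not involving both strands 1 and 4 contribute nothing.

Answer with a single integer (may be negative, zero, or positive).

Gen 1: crossing 1x2. Both 1&4? no. Sum: 0
Gen 2: crossing 4x5. Both 1&4? no. Sum: 0
Gen 3: crossing 1x3. Both 1&4? no. Sum: 0
Gen 4: crossing 1x5. Both 1&4? no. Sum: 0
Gen 5: 1 under 4. Both 1&4? yes. Contrib: -1. Sum: -1
Gen 6: crossing 3x5. Both 1&4? no. Sum: -1
Gen 7: crossing 3x4. Both 1&4? no. Sum: -1
Gen 8: crossing 2x5. Both 1&4? no. Sum: -1
Gen 9: crossing 5x2. Both 1&4? no. Sum: -1
Gen 10: crossing 5x4. Both 1&4? no. Sum: -1
Gen 11: crossing 2x4. Both 1&4? no. Sum: -1
Gen 12: crossing 2x5. Both 1&4? no. Sum: -1
Gen 13: crossing 5x2. Both 1&4? no. Sum: -1
Gen 14: crossing 4x2. Both 1&4? no. Sum: -1

Answer: -1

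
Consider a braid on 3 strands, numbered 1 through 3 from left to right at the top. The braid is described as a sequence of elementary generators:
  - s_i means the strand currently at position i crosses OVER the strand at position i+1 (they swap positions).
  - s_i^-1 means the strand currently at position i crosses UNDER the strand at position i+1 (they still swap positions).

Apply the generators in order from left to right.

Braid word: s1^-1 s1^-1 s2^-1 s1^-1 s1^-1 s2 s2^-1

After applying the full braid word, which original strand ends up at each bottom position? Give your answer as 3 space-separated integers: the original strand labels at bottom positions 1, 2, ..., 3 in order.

Answer: 1 3 2

Derivation:
Gen 1 (s1^-1): strand 1 crosses under strand 2. Perm now: [2 1 3]
Gen 2 (s1^-1): strand 2 crosses under strand 1. Perm now: [1 2 3]
Gen 3 (s2^-1): strand 2 crosses under strand 3. Perm now: [1 3 2]
Gen 4 (s1^-1): strand 1 crosses under strand 3. Perm now: [3 1 2]
Gen 5 (s1^-1): strand 3 crosses under strand 1. Perm now: [1 3 2]
Gen 6 (s2): strand 3 crosses over strand 2. Perm now: [1 2 3]
Gen 7 (s2^-1): strand 2 crosses under strand 3. Perm now: [1 3 2]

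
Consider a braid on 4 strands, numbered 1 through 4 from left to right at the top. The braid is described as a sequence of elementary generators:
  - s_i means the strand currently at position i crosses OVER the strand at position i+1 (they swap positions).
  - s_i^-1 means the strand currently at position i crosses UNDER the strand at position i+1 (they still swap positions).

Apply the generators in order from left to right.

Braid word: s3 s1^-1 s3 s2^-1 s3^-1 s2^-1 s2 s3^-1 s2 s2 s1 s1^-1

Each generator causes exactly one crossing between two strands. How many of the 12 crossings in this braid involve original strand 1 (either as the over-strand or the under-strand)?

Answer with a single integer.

Answer: 6

Derivation:
Gen 1: crossing 3x4. Involves strand 1? no. Count so far: 0
Gen 2: crossing 1x2. Involves strand 1? yes. Count so far: 1
Gen 3: crossing 4x3. Involves strand 1? no. Count so far: 1
Gen 4: crossing 1x3. Involves strand 1? yes. Count so far: 2
Gen 5: crossing 1x4. Involves strand 1? yes. Count so far: 3
Gen 6: crossing 3x4. Involves strand 1? no. Count so far: 3
Gen 7: crossing 4x3. Involves strand 1? no. Count so far: 3
Gen 8: crossing 4x1. Involves strand 1? yes. Count so far: 4
Gen 9: crossing 3x1. Involves strand 1? yes. Count so far: 5
Gen 10: crossing 1x3. Involves strand 1? yes. Count so far: 6
Gen 11: crossing 2x3. Involves strand 1? no. Count so far: 6
Gen 12: crossing 3x2. Involves strand 1? no. Count so far: 6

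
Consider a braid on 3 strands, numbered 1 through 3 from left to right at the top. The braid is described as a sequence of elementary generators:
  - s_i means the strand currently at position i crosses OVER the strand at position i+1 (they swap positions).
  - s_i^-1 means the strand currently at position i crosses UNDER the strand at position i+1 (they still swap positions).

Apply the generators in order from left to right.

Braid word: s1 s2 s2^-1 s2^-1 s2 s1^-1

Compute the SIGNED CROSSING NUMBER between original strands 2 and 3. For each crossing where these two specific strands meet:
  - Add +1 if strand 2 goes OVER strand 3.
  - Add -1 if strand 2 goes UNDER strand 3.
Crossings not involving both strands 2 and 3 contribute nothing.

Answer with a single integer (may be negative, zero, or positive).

Answer: 0

Derivation:
Gen 1: crossing 1x2. Both 2&3? no. Sum: 0
Gen 2: crossing 1x3. Both 2&3? no. Sum: 0
Gen 3: crossing 3x1. Both 2&3? no. Sum: 0
Gen 4: crossing 1x3. Both 2&3? no. Sum: 0
Gen 5: crossing 3x1. Both 2&3? no. Sum: 0
Gen 6: crossing 2x1. Both 2&3? no. Sum: 0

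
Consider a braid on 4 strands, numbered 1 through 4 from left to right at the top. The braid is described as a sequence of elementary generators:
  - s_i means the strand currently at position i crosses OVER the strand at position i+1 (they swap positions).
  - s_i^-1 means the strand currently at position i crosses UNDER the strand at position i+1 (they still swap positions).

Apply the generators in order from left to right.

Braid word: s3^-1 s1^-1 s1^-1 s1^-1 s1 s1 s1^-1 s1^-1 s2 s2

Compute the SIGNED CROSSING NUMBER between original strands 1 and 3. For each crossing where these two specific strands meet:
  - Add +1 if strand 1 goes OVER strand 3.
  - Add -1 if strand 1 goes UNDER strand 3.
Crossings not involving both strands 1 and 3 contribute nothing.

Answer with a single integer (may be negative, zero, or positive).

Answer: 0

Derivation:
Gen 1: crossing 3x4. Both 1&3? no. Sum: 0
Gen 2: crossing 1x2. Both 1&3? no. Sum: 0
Gen 3: crossing 2x1. Both 1&3? no. Sum: 0
Gen 4: crossing 1x2. Both 1&3? no. Sum: 0
Gen 5: crossing 2x1. Both 1&3? no. Sum: 0
Gen 6: crossing 1x2. Both 1&3? no. Sum: 0
Gen 7: crossing 2x1. Both 1&3? no. Sum: 0
Gen 8: crossing 1x2. Both 1&3? no. Sum: 0
Gen 9: crossing 1x4. Both 1&3? no. Sum: 0
Gen 10: crossing 4x1. Both 1&3? no. Sum: 0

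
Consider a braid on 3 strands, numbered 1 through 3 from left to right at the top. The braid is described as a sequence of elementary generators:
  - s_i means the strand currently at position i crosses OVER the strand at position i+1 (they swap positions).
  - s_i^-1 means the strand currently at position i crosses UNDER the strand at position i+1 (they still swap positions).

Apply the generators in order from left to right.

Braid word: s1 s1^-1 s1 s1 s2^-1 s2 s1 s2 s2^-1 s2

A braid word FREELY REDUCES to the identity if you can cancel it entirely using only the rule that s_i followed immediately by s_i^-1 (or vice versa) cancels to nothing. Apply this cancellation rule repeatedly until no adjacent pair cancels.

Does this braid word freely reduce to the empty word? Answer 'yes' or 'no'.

Gen 1 (s1): push. Stack: [s1]
Gen 2 (s1^-1): cancels prior s1. Stack: []
Gen 3 (s1): push. Stack: [s1]
Gen 4 (s1): push. Stack: [s1 s1]
Gen 5 (s2^-1): push. Stack: [s1 s1 s2^-1]
Gen 6 (s2): cancels prior s2^-1. Stack: [s1 s1]
Gen 7 (s1): push. Stack: [s1 s1 s1]
Gen 8 (s2): push. Stack: [s1 s1 s1 s2]
Gen 9 (s2^-1): cancels prior s2. Stack: [s1 s1 s1]
Gen 10 (s2): push. Stack: [s1 s1 s1 s2]
Reduced word: s1 s1 s1 s2

Answer: no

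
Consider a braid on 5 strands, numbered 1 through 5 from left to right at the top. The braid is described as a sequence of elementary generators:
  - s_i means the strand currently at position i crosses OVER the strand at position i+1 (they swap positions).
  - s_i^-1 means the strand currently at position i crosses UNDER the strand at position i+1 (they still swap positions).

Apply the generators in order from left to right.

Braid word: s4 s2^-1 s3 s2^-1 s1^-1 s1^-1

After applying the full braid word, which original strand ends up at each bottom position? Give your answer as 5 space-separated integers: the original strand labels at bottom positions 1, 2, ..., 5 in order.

Answer: 1 5 3 2 4

Derivation:
Gen 1 (s4): strand 4 crosses over strand 5. Perm now: [1 2 3 5 4]
Gen 2 (s2^-1): strand 2 crosses under strand 3. Perm now: [1 3 2 5 4]
Gen 3 (s3): strand 2 crosses over strand 5. Perm now: [1 3 5 2 4]
Gen 4 (s2^-1): strand 3 crosses under strand 5. Perm now: [1 5 3 2 4]
Gen 5 (s1^-1): strand 1 crosses under strand 5. Perm now: [5 1 3 2 4]
Gen 6 (s1^-1): strand 5 crosses under strand 1. Perm now: [1 5 3 2 4]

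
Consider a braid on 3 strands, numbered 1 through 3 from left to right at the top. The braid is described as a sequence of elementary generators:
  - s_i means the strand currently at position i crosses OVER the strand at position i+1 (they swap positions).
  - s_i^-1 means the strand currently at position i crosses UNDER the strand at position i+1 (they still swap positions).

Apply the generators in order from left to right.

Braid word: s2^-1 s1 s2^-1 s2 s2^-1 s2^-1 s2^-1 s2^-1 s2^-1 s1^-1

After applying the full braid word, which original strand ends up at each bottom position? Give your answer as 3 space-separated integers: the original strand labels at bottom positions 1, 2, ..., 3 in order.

Gen 1 (s2^-1): strand 2 crosses under strand 3. Perm now: [1 3 2]
Gen 2 (s1): strand 1 crosses over strand 3. Perm now: [3 1 2]
Gen 3 (s2^-1): strand 1 crosses under strand 2. Perm now: [3 2 1]
Gen 4 (s2): strand 2 crosses over strand 1. Perm now: [3 1 2]
Gen 5 (s2^-1): strand 1 crosses under strand 2. Perm now: [3 2 1]
Gen 6 (s2^-1): strand 2 crosses under strand 1. Perm now: [3 1 2]
Gen 7 (s2^-1): strand 1 crosses under strand 2. Perm now: [3 2 1]
Gen 8 (s2^-1): strand 2 crosses under strand 1. Perm now: [3 1 2]
Gen 9 (s2^-1): strand 1 crosses under strand 2. Perm now: [3 2 1]
Gen 10 (s1^-1): strand 3 crosses under strand 2. Perm now: [2 3 1]

Answer: 2 3 1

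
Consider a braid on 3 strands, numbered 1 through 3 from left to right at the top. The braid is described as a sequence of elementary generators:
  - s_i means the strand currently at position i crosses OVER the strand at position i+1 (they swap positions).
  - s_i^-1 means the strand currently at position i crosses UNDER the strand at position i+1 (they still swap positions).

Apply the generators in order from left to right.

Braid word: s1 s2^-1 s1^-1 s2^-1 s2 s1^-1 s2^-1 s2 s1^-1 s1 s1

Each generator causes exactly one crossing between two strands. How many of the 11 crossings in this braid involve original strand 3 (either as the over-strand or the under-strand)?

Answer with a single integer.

Answer: 8

Derivation:
Gen 1: crossing 1x2. Involves strand 3? no. Count so far: 0
Gen 2: crossing 1x3. Involves strand 3? yes. Count so far: 1
Gen 3: crossing 2x3. Involves strand 3? yes. Count so far: 2
Gen 4: crossing 2x1. Involves strand 3? no. Count so far: 2
Gen 5: crossing 1x2. Involves strand 3? no. Count so far: 2
Gen 6: crossing 3x2. Involves strand 3? yes. Count so far: 3
Gen 7: crossing 3x1. Involves strand 3? yes. Count so far: 4
Gen 8: crossing 1x3. Involves strand 3? yes. Count so far: 5
Gen 9: crossing 2x3. Involves strand 3? yes. Count so far: 6
Gen 10: crossing 3x2. Involves strand 3? yes. Count so far: 7
Gen 11: crossing 2x3. Involves strand 3? yes. Count so far: 8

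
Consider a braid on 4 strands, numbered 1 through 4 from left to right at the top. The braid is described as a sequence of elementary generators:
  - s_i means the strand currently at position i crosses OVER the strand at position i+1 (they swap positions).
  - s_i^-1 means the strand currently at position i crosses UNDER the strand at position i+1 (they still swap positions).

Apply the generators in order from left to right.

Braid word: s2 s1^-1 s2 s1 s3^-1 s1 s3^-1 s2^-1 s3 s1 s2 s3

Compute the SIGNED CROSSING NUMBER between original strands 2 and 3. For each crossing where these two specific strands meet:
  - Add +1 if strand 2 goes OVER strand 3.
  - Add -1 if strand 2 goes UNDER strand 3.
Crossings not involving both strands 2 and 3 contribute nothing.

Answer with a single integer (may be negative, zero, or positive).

Answer: 0

Derivation:
Gen 1: 2 over 3. Both 2&3? yes. Contrib: +1. Sum: 1
Gen 2: crossing 1x3. Both 2&3? no. Sum: 1
Gen 3: crossing 1x2. Both 2&3? no. Sum: 1
Gen 4: 3 over 2. Both 2&3? yes. Contrib: -1. Sum: 0
Gen 5: crossing 1x4. Both 2&3? no. Sum: 0
Gen 6: 2 over 3. Both 2&3? yes. Contrib: +1. Sum: 1
Gen 7: crossing 4x1. Both 2&3? no. Sum: 1
Gen 8: crossing 2x1. Both 2&3? no. Sum: 1
Gen 9: crossing 2x4. Both 2&3? no. Sum: 1
Gen 10: crossing 3x1. Both 2&3? no. Sum: 1
Gen 11: crossing 3x4. Both 2&3? no. Sum: 1
Gen 12: 3 over 2. Both 2&3? yes. Contrib: -1. Sum: 0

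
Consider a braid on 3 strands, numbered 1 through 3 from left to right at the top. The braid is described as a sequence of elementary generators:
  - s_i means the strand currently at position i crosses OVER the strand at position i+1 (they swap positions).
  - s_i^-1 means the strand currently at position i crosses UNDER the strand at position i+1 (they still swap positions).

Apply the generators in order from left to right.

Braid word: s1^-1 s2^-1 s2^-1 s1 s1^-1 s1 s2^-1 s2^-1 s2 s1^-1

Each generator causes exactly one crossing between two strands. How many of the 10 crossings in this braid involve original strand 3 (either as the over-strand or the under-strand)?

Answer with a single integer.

Gen 1: crossing 1x2. Involves strand 3? no. Count so far: 0
Gen 2: crossing 1x3. Involves strand 3? yes. Count so far: 1
Gen 3: crossing 3x1. Involves strand 3? yes. Count so far: 2
Gen 4: crossing 2x1. Involves strand 3? no. Count so far: 2
Gen 5: crossing 1x2. Involves strand 3? no. Count so far: 2
Gen 6: crossing 2x1. Involves strand 3? no. Count so far: 2
Gen 7: crossing 2x3. Involves strand 3? yes. Count so far: 3
Gen 8: crossing 3x2. Involves strand 3? yes. Count so far: 4
Gen 9: crossing 2x3. Involves strand 3? yes. Count so far: 5
Gen 10: crossing 1x3. Involves strand 3? yes. Count so far: 6

Answer: 6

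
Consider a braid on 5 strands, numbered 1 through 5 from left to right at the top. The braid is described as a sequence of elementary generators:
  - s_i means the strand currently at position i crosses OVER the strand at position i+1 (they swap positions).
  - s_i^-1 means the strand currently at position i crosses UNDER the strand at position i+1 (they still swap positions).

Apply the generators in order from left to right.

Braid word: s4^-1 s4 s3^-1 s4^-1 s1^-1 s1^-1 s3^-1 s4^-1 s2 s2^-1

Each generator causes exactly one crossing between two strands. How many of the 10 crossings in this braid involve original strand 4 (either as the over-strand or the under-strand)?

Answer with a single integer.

Answer: 5

Derivation:
Gen 1: crossing 4x5. Involves strand 4? yes. Count so far: 1
Gen 2: crossing 5x4. Involves strand 4? yes. Count so far: 2
Gen 3: crossing 3x4. Involves strand 4? yes. Count so far: 3
Gen 4: crossing 3x5. Involves strand 4? no. Count so far: 3
Gen 5: crossing 1x2. Involves strand 4? no. Count so far: 3
Gen 6: crossing 2x1. Involves strand 4? no. Count so far: 3
Gen 7: crossing 4x5. Involves strand 4? yes. Count so far: 4
Gen 8: crossing 4x3. Involves strand 4? yes. Count so far: 5
Gen 9: crossing 2x5. Involves strand 4? no. Count so far: 5
Gen 10: crossing 5x2. Involves strand 4? no. Count so far: 5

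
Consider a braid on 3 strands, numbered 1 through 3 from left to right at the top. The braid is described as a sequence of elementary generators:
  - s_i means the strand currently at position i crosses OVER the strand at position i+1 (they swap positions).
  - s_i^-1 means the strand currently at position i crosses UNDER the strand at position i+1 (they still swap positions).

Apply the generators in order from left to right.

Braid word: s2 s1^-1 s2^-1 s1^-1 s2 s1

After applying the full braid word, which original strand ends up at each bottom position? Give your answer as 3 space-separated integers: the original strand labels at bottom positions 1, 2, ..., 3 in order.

Answer: 1 2 3

Derivation:
Gen 1 (s2): strand 2 crosses over strand 3. Perm now: [1 3 2]
Gen 2 (s1^-1): strand 1 crosses under strand 3. Perm now: [3 1 2]
Gen 3 (s2^-1): strand 1 crosses under strand 2. Perm now: [3 2 1]
Gen 4 (s1^-1): strand 3 crosses under strand 2. Perm now: [2 3 1]
Gen 5 (s2): strand 3 crosses over strand 1. Perm now: [2 1 3]
Gen 6 (s1): strand 2 crosses over strand 1. Perm now: [1 2 3]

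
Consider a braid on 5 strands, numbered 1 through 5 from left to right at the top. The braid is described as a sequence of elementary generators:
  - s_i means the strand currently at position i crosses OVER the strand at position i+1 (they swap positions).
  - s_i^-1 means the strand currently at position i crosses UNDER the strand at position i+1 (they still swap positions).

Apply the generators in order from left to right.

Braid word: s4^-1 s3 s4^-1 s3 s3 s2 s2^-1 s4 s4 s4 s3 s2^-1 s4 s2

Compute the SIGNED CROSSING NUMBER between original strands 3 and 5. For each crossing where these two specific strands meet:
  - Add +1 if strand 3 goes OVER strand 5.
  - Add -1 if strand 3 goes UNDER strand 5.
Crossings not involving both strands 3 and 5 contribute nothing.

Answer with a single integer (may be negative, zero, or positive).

Answer: 0

Derivation:
Gen 1: crossing 4x5. Both 3&5? no. Sum: 0
Gen 2: 3 over 5. Both 3&5? yes. Contrib: +1. Sum: 1
Gen 3: crossing 3x4. Both 3&5? no. Sum: 1
Gen 4: crossing 5x4. Both 3&5? no. Sum: 1
Gen 5: crossing 4x5. Both 3&5? no. Sum: 1
Gen 6: crossing 2x5. Both 3&5? no. Sum: 1
Gen 7: crossing 5x2. Both 3&5? no. Sum: 1
Gen 8: crossing 4x3. Both 3&5? no. Sum: 1
Gen 9: crossing 3x4. Both 3&5? no. Sum: 1
Gen 10: crossing 4x3. Both 3&5? no. Sum: 1
Gen 11: 5 over 3. Both 3&5? yes. Contrib: -1. Sum: 0
Gen 12: crossing 2x3. Both 3&5? no. Sum: 0
Gen 13: crossing 5x4. Both 3&5? no. Sum: 0
Gen 14: crossing 3x2. Both 3&5? no. Sum: 0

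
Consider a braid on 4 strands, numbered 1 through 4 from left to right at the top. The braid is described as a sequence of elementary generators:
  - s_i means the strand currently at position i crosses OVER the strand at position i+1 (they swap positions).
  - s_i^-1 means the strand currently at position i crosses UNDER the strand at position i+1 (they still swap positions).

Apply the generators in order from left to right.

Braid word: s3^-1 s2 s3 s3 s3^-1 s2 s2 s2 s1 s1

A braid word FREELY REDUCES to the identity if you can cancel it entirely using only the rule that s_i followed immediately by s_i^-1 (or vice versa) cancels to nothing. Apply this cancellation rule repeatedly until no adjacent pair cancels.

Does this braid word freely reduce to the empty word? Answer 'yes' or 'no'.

Answer: no

Derivation:
Gen 1 (s3^-1): push. Stack: [s3^-1]
Gen 2 (s2): push. Stack: [s3^-1 s2]
Gen 3 (s3): push. Stack: [s3^-1 s2 s3]
Gen 4 (s3): push. Stack: [s3^-1 s2 s3 s3]
Gen 5 (s3^-1): cancels prior s3. Stack: [s3^-1 s2 s3]
Gen 6 (s2): push. Stack: [s3^-1 s2 s3 s2]
Gen 7 (s2): push. Stack: [s3^-1 s2 s3 s2 s2]
Gen 8 (s2): push. Stack: [s3^-1 s2 s3 s2 s2 s2]
Gen 9 (s1): push. Stack: [s3^-1 s2 s3 s2 s2 s2 s1]
Gen 10 (s1): push. Stack: [s3^-1 s2 s3 s2 s2 s2 s1 s1]
Reduced word: s3^-1 s2 s3 s2 s2 s2 s1 s1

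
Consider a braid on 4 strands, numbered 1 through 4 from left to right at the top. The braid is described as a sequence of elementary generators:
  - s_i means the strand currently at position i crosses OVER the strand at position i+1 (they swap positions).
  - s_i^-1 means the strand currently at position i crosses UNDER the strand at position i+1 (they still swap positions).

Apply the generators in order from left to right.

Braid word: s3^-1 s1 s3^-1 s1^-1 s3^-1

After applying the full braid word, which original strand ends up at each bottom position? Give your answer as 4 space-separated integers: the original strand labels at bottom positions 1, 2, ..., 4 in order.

Answer: 1 2 4 3

Derivation:
Gen 1 (s3^-1): strand 3 crosses under strand 4. Perm now: [1 2 4 3]
Gen 2 (s1): strand 1 crosses over strand 2. Perm now: [2 1 4 3]
Gen 3 (s3^-1): strand 4 crosses under strand 3. Perm now: [2 1 3 4]
Gen 4 (s1^-1): strand 2 crosses under strand 1. Perm now: [1 2 3 4]
Gen 5 (s3^-1): strand 3 crosses under strand 4. Perm now: [1 2 4 3]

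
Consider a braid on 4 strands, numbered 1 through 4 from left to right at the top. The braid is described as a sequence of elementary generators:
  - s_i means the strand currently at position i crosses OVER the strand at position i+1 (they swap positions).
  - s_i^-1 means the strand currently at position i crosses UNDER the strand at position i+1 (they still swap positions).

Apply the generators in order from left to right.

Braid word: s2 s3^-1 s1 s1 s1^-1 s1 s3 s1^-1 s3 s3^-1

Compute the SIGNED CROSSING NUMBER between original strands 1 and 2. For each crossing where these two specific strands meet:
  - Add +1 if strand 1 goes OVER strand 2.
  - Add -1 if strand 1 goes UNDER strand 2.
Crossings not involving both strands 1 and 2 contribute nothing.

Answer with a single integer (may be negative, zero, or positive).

Answer: 0

Derivation:
Gen 1: crossing 2x3. Both 1&2? no. Sum: 0
Gen 2: crossing 2x4. Both 1&2? no. Sum: 0
Gen 3: crossing 1x3. Both 1&2? no. Sum: 0
Gen 4: crossing 3x1. Both 1&2? no. Sum: 0
Gen 5: crossing 1x3. Both 1&2? no. Sum: 0
Gen 6: crossing 3x1. Both 1&2? no. Sum: 0
Gen 7: crossing 4x2. Both 1&2? no. Sum: 0
Gen 8: crossing 1x3. Both 1&2? no. Sum: 0
Gen 9: crossing 2x4. Both 1&2? no. Sum: 0
Gen 10: crossing 4x2. Both 1&2? no. Sum: 0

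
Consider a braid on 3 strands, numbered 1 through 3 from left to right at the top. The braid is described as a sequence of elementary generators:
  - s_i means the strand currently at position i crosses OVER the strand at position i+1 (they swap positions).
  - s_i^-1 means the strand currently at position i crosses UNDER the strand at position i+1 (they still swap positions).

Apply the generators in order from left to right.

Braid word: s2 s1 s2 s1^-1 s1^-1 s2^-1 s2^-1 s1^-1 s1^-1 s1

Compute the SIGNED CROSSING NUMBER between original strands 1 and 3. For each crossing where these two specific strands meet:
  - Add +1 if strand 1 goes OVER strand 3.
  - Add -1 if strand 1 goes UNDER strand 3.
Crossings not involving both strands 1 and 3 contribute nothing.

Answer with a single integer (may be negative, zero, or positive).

Gen 1: crossing 2x3. Both 1&3? no. Sum: 0
Gen 2: 1 over 3. Both 1&3? yes. Contrib: +1. Sum: 1
Gen 3: crossing 1x2. Both 1&3? no. Sum: 1
Gen 4: crossing 3x2. Both 1&3? no. Sum: 1
Gen 5: crossing 2x3. Both 1&3? no. Sum: 1
Gen 6: crossing 2x1. Both 1&3? no. Sum: 1
Gen 7: crossing 1x2. Both 1&3? no. Sum: 1
Gen 8: crossing 3x2. Both 1&3? no. Sum: 1
Gen 9: crossing 2x3. Both 1&3? no. Sum: 1
Gen 10: crossing 3x2. Both 1&3? no. Sum: 1

Answer: 1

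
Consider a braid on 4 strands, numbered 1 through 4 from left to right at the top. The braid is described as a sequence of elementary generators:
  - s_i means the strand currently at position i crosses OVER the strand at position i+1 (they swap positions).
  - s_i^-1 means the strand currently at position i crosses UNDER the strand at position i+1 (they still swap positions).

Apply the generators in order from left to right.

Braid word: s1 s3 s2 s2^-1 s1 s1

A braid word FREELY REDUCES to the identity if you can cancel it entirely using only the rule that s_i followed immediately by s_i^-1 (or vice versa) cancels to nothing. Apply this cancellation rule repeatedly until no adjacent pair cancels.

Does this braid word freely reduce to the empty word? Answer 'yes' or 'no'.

Gen 1 (s1): push. Stack: [s1]
Gen 2 (s3): push. Stack: [s1 s3]
Gen 3 (s2): push. Stack: [s1 s3 s2]
Gen 4 (s2^-1): cancels prior s2. Stack: [s1 s3]
Gen 5 (s1): push. Stack: [s1 s3 s1]
Gen 6 (s1): push. Stack: [s1 s3 s1 s1]
Reduced word: s1 s3 s1 s1

Answer: no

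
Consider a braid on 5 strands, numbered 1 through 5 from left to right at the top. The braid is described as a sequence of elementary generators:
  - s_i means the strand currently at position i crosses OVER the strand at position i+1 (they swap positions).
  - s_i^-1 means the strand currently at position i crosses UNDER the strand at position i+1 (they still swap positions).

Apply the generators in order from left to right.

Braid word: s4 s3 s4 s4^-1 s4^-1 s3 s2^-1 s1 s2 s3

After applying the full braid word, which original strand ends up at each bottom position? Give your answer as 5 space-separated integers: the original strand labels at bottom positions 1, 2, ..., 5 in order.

Gen 1 (s4): strand 4 crosses over strand 5. Perm now: [1 2 3 5 4]
Gen 2 (s3): strand 3 crosses over strand 5. Perm now: [1 2 5 3 4]
Gen 3 (s4): strand 3 crosses over strand 4. Perm now: [1 2 5 4 3]
Gen 4 (s4^-1): strand 4 crosses under strand 3. Perm now: [1 2 5 3 4]
Gen 5 (s4^-1): strand 3 crosses under strand 4. Perm now: [1 2 5 4 3]
Gen 6 (s3): strand 5 crosses over strand 4. Perm now: [1 2 4 5 3]
Gen 7 (s2^-1): strand 2 crosses under strand 4. Perm now: [1 4 2 5 3]
Gen 8 (s1): strand 1 crosses over strand 4. Perm now: [4 1 2 5 3]
Gen 9 (s2): strand 1 crosses over strand 2. Perm now: [4 2 1 5 3]
Gen 10 (s3): strand 1 crosses over strand 5. Perm now: [4 2 5 1 3]

Answer: 4 2 5 1 3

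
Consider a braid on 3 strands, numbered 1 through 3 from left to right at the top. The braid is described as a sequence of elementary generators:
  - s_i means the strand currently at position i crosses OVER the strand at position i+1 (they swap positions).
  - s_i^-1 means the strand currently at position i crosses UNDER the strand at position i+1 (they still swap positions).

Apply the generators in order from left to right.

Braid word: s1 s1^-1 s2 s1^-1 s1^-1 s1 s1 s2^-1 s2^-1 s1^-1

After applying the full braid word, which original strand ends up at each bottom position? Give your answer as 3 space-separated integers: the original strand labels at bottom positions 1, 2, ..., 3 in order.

Answer: 3 1 2

Derivation:
Gen 1 (s1): strand 1 crosses over strand 2. Perm now: [2 1 3]
Gen 2 (s1^-1): strand 2 crosses under strand 1. Perm now: [1 2 3]
Gen 3 (s2): strand 2 crosses over strand 3. Perm now: [1 3 2]
Gen 4 (s1^-1): strand 1 crosses under strand 3. Perm now: [3 1 2]
Gen 5 (s1^-1): strand 3 crosses under strand 1. Perm now: [1 3 2]
Gen 6 (s1): strand 1 crosses over strand 3. Perm now: [3 1 2]
Gen 7 (s1): strand 3 crosses over strand 1. Perm now: [1 3 2]
Gen 8 (s2^-1): strand 3 crosses under strand 2. Perm now: [1 2 3]
Gen 9 (s2^-1): strand 2 crosses under strand 3. Perm now: [1 3 2]
Gen 10 (s1^-1): strand 1 crosses under strand 3. Perm now: [3 1 2]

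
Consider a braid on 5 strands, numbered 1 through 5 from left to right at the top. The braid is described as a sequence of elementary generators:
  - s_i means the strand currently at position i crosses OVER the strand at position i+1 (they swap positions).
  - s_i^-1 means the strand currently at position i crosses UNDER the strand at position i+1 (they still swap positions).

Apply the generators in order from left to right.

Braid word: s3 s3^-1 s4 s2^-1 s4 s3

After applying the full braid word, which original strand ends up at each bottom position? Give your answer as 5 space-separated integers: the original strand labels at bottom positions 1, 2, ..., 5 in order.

Answer: 1 3 4 2 5

Derivation:
Gen 1 (s3): strand 3 crosses over strand 4. Perm now: [1 2 4 3 5]
Gen 2 (s3^-1): strand 4 crosses under strand 3. Perm now: [1 2 3 4 5]
Gen 3 (s4): strand 4 crosses over strand 5. Perm now: [1 2 3 5 4]
Gen 4 (s2^-1): strand 2 crosses under strand 3. Perm now: [1 3 2 5 4]
Gen 5 (s4): strand 5 crosses over strand 4. Perm now: [1 3 2 4 5]
Gen 6 (s3): strand 2 crosses over strand 4. Perm now: [1 3 4 2 5]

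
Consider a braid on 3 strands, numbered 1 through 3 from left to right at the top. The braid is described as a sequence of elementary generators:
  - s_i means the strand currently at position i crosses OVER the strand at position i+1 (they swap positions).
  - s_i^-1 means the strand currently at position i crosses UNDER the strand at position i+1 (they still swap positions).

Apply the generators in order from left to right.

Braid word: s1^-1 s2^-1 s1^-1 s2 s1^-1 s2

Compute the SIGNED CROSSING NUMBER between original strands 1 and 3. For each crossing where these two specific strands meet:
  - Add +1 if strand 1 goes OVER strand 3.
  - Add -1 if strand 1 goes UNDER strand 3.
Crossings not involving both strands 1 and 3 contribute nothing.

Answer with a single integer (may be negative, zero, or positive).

Answer: 0

Derivation:
Gen 1: crossing 1x2. Both 1&3? no. Sum: 0
Gen 2: 1 under 3. Both 1&3? yes. Contrib: -1. Sum: -1
Gen 3: crossing 2x3. Both 1&3? no. Sum: -1
Gen 4: crossing 2x1. Both 1&3? no. Sum: -1
Gen 5: 3 under 1. Both 1&3? yes. Contrib: +1. Sum: 0
Gen 6: crossing 3x2. Both 1&3? no. Sum: 0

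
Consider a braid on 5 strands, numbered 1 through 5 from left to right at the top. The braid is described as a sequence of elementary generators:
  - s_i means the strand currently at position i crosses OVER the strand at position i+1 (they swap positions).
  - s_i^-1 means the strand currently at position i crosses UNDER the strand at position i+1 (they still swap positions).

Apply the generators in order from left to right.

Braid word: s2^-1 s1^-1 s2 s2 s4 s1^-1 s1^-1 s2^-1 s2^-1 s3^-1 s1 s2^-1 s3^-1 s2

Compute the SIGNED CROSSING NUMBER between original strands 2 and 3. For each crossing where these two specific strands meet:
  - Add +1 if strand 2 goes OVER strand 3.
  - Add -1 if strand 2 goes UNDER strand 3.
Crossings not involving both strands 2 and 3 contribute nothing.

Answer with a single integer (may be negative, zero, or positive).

Answer: 0

Derivation:
Gen 1: 2 under 3. Both 2&3? yes. Contrib: -1. Sum: -1
Gen 2: crossing 1x3. Both 2&3? no. Sum: -1
Gen 3: crossing 1x2. Both 2&3? no. Sum: -1
Gen 4: crossing 2x1. Both 2&3? no. Sum: -1
Gen 5: crossing 4x5. Both 2&3? no. Sum: -1
Gen 6: crossing 3x1. Both 2&3? no. Sum: -1
Gen 7: crossing 1x3. Both 2&3? no. Sum: -1
Gen 8: crossing 1x2. Both 2&3? no. Sum: -1
Gen 9: crossing 2x1. Both 2&3? no. Sum: -1
Gen 10: crossing 2x5. Both 2&3? no. Sum: -1
Gen 11: crossing 3x1. Both 2&3? no. Sum: -1
Gen 12: crossing 3x5. Both 2&3? no. Sum: -1
Gen 13: 3 under 2. Both 2&3? yes. Contrib: +1. Sum: 0
Gen 14: crossing 5x2. Both 2&3? no. Sum: 0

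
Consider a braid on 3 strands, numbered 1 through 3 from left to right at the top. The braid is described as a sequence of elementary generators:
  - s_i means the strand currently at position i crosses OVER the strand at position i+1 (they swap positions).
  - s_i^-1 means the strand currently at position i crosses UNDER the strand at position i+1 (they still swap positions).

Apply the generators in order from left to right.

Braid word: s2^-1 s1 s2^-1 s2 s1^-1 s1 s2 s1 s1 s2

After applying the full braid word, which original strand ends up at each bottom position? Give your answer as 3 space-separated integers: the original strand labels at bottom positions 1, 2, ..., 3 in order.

Answer: 3 1 2

Derivation:
Gen 1 (s2^-1): strand 2 crosses under strand 3. Perm now: [1 3 2]
Gen 2 (s1): strand 1 crosses over strand 3. Perm now: [3 1 2]
Gen 3 (s2^-1): strand 1 crosses under strand 2. Perm now: [3 2 1]
Gen 4 (s2): strand 2 crosses over strand 1. Perm now: [3 1 2]
Gen 5 (s1^-1): strand 3 crosses under strand 1. Perm now: [1 3 2]
Gen 6 (s1): strand 1 crosses over strand 3. Perm now: [3 1 2]
Gen 7 (s2): strand 1 crosses over strand 2. Perm now: [3 2 1]
Gen 8 (s1): strand 3 crosses over strand 2. Perm now: [2 3 1]
Gen 9 (s1): strand 2 crosses over strand 3. Perm now: [3 2 1]
Gen 10 (s2): strand 2 crosses over strand 1. Perm now: [3 1 2]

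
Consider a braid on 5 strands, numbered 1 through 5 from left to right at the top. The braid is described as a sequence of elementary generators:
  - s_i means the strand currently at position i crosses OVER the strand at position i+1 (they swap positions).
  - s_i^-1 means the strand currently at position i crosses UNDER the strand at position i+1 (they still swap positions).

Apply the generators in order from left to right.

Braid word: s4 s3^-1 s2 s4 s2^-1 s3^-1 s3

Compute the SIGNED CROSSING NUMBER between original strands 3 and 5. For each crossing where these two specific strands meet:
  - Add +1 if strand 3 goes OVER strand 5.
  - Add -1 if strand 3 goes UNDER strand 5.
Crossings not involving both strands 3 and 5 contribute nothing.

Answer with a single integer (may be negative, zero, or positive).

Gen 1: crossing 4x5. Both 3&5? no. Sum: 0
Gen 2: 3 under 5. Both 3&5? yes. Contrib: -1. Sum: -1
Gen 3: crossing 2x5. Both 3&5? no. Sum: -1
Gen 4: crossing 3x4. Both 3&5? no. Sum: -1
Gen 5: crossing 5x2. Both 3&5? no. Sum: -1
Gen 6: crossing 5x4. Both 3&5? no. Sum: -1
Gen 7: crossing 4x5. Both 3&5? no. Sum: -1

Answer: -1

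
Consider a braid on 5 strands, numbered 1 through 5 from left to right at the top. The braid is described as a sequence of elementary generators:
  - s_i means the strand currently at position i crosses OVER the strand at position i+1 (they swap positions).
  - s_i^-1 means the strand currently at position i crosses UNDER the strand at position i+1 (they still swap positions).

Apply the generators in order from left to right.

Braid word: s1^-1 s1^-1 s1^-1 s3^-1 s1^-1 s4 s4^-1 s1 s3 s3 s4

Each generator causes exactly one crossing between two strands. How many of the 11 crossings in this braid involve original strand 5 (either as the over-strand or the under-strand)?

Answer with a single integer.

Gen 1: crossing 1x2. Involves strand 5? no. Count so far: 0
Gen 2: crossing 2x1. Involves strand 5? no. Count so far: 0
Gen 3: crossing 1x2. Involves strand 5? no. Count so far: 0
Gen 4: crossing 3x4. Involves strand 5? no. Count so far: 0
Gen 5: crossing 2x1. Involves strand 5? no. Count so far: 0
Gen 6: crossing 3x5. Involves strand 5? yes. Count so far: 1
Gen 7: crossing 5x3. Involves strand 5? yes. Count so far: 2
Gen 8: crossing 1x2. Involves strand 5? no. Count so far: 2
Gen 9: crossing 4x3. Involves strand 5? no. Count so far: 2
Gen 10: crossing 3x4. Involves strand 5? no. Count so far: 2
Gen 11: crossing 3x5. Involves strand 5? yes. Count so far: 3

Answer: 3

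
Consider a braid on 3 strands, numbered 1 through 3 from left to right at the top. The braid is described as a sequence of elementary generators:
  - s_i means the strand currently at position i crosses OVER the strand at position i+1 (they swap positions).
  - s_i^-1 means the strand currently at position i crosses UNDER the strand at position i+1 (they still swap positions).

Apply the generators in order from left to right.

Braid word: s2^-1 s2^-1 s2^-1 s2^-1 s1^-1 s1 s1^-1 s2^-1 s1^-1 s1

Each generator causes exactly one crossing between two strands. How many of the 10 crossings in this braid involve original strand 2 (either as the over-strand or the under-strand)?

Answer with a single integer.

Answer: 9

Derivation:
Gen 1: crossing 2x3. Involves strand 2? yes. Count so far: 1
Gen 2: crossing 3x2. Involves strand 2? yes. Count so far: 2
Gen 3: crossing 2x3. Involves strand 2? yes. Count so far: 3
Gen 4: crossing 3x2. Involves strand 2? yes. Count so far: 4
Gen 5: crossing 1x2. Involves strand 2? yes. Count so far: 5
Gen 6: crossing 2x1. Involves strand 2? yes. Count so far: 6
Gen 7: crossing 1x2. Involves strand 2? yes. Count so far: 7
Gen 8: crossing 1x3. Involves strand 2? no. Count so far: 7
Gen 9: crossing 2x3. Involves strand 2? yes. Count so far: 8
Gen 10: crossing 3x2. Involves strand 2? yes. Count so far: 9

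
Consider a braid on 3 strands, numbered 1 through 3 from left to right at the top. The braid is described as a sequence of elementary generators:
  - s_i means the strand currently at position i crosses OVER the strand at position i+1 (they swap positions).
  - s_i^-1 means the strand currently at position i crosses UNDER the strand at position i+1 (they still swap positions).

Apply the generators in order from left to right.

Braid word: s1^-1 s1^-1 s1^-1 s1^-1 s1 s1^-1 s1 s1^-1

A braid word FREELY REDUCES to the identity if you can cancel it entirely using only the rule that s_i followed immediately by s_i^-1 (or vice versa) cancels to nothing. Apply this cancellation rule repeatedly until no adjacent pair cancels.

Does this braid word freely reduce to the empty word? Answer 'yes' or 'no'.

Gen 1 (s1^-1): push. Stack: [s1^-1]
Gen 2 (s1^-1): push. Stack: [s1^-1 s1^-1]
Gen 3 (s1^-1): push. Stack: [s1^-1 s1^-1 s1^-1]
Gen 4 (s1^-1): push. Stack: [s1^-1 s1^-1 s1^-1 s1^-1]
Gen 5 (s1): cancels prior s1^-1. Stack: [s1^-1 s1^-1 s1^-1]
Gen 6 (s1^-1): push. Stack: [s1^-1 s1^-1 s1^-1 s1^-1]
Gen 7 (s1): cancels prior s1^-1. Stack: [s1^-1 s1^-1 s1^-1]
Gen 8 (s1^-1): push. Stack: [s1^-1 s1^-1 s1^-1 s1^-1]
Reduced word: s1^-1 s1^-1 s1^-1 s1^-1

Answer: no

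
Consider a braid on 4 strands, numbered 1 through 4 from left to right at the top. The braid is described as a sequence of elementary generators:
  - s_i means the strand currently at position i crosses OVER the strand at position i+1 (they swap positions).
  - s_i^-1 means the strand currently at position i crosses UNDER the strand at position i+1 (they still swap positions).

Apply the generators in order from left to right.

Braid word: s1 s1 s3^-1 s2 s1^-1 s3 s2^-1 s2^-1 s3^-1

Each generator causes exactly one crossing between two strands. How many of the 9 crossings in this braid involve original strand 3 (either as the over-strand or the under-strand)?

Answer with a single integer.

Answer: 5

Derivation:
Gen 1: crossing 1x2. Involves strand 3? no. Count so far: 0
Gen 2: crossing 2x1. Involves strand 3? no. Count so far: 0
Gen 3: crossing 3x4. Involves strand 3? yes. Count so far: 1
Gen 4: crossing 2x4. Involves strand 3? no. Count so far: 1
Gen 5: crossing 1x4. Involves strand 3? no. Count so far: 1
Gen 6: crossing 2x3. Involves strand 3? yes. Count so far: 2
Gen 7: crossing 1x3. Involves strand 3? yes. Count so far: 3
Gen 8: crossing 3x1. Involves strand 3? yes. Count so far: 4
Gen 9: crossing 3x2. Involves strand 3? yes. Count so far: 5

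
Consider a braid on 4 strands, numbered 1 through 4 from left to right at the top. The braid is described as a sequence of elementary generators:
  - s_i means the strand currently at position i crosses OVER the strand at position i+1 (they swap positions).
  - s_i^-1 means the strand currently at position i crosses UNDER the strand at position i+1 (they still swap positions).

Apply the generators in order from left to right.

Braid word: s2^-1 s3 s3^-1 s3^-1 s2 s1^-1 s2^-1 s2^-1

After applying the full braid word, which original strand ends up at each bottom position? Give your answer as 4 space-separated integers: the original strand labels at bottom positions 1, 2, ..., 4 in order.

Gen 1 (s2^-1): strand 2 crosses under strand 3. Perm now: [1 3 2 4]
Gen 2 (s3): strand 2 crosses over strand 4. Perm now: [1 3 4 2]
Gen 3 (s3^-1): strand 4 crosses under strand 2. Perm now: [1 3 2 4]
Gen 4 (s3^-1): strand 2 crosses under strand 4. Perm now: [1 3 4 2]
Gen 5 (s2): strand 3 crosses over strand 4. Perm now: [1 4 3 2]
Gen 6 (s1^-1): strand 1 crosses under strand 4. Perm now: [4 1 3 2]
Gen 7 (s2^-1): strand 1 crosses under strand 3. Perm now: [4 3 1 2]
Gen 8 (s2^-1): strand 3 crosses under strand 1. Perm now: [4 1 3 2]

Answer: 4 1 3 2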